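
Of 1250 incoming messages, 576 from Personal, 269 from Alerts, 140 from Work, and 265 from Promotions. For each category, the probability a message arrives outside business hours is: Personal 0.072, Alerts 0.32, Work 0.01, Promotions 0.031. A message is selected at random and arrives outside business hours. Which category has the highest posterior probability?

Alerts

Unnormalized posteriors (prior × likelihood):
  Personal: 0.4608 × 0.072 = 0.0331776
  Alerts: 0.2152 × 0.32 = 0.068864
  Work: 0.112 × 0.01 = 0.00112
  Promotions: 0.212 × 0.031 = 0.006572
Total = 0.1097336.
Largest term belongs to Alerts, so Alerts is most probable.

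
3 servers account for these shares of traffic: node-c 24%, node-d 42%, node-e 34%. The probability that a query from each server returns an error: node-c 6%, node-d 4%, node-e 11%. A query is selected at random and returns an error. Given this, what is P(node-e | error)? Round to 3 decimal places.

Unnormalized posteriors (prior × likelihood):
  node-c: 0.24 × 0.06 = 0.0144
  node-d: 0.42 × 0.04 = 0.0168
  node-e: 0.34 × 0.11 = 0.0374
Sum = 0.0686.
P(node-e | evidence) = 0.0374 / 0.0686 ≈ 0.545.

0.545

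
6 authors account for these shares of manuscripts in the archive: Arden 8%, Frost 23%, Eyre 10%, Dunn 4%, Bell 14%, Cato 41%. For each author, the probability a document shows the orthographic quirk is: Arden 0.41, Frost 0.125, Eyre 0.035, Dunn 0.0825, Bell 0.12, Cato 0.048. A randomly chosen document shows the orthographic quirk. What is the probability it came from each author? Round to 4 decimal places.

Unnormalized posteriors (prior × likelihood):
  Arden: 0.08 × 0.41 = 0.0328
  Frost: 0.23 × 0.125 = 0.02875
  Eyre: 0.1 × 0.035 = 0.0035
  Dunn: 0.04 × 0.0825 = 0.0033
  Bell: 0.14 × 0.12 = 0.0168
  Cato: 0.41 × 0.048 = 0.01968
Sum = 0.10483.
P(Arden | quirk) = 0.0328/0.10483 ≈ 0.3129
P(Frost | quirk) = 0.02875/0.10483 ≈ 0.2743
P(Eyre | quirk) = 0.0035/0.10483 ≈ 0.0334
P(Dunn | quirk) = 0.0033/0.10483 ≈ 0.0315
P(Bell | quirk) = 0.0168/0.10483 ≈ 0.1603
P(Cato | quirk) = 0.01968/0.10483 ≈ 0.1877

Arden 0.3129, Frost 0.2743, Eyre 0.0334, Dunn 0.0315, Bell 0.1603, Cato 0.1877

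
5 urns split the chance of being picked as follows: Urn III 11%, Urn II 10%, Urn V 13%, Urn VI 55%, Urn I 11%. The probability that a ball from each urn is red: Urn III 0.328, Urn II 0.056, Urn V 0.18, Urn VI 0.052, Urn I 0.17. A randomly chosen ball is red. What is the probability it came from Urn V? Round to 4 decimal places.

Compute prior × likelihood for every hypothesis:
  Urn III: 0.11 × 0.328 = 0.03608
  Urn II: 0.1 × 0.056 = 0.0056
  Urn V: 0.13 × 0.18 = 0.0234
  Urn VI: 0.55 × 0.052 = 0.0286
  Urn I: 0.11 × 0.17 = 0.0187
Sum = 0.11238.
P(Urn V | evidence) = 0.0234 / 0.11238 ≈ 0.2082.

0.2082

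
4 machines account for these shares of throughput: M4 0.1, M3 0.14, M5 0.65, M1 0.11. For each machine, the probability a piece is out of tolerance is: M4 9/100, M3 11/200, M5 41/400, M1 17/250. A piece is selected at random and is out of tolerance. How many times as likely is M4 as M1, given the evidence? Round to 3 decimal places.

1.203

By Bayes' rule, posterior ∝ prior × likelihood:
  M4: 0.1 × 0.09 = 0.009
  M3: 0.14 × 0.055 = 0.0077
  M5: 0.65 × 0.1025 = 0.066625
  M1: 0.11 × 0.068 = 0.00748
Normalizing constant = 0.090805.
The ratio is 0.009 / 0.00748 (the normalizer cancels) = 1.203.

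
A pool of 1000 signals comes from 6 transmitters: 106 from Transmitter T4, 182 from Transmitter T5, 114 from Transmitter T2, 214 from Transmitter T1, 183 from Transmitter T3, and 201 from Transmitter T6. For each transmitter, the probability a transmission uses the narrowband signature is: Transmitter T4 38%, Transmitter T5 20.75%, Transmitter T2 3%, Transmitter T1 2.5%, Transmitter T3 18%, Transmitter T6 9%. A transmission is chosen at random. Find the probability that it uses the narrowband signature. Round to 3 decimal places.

0.138

By Bayes' rule, posterior ∝ prior × likelihood:
  Transmitter T4: 0.106 × 0.38 = 0.04028
  Transmitter T5: 0.182 × 0.2075 = 0.037765
  Transmitter T2: 0.114 × 0.03 = 0.00342
  Transmitter T1: 0.214 × 0.025 = 0.00535
  Transmitter T3: 0.183 × 0.18 = 0.03294
  Transmitter T6: 0.201 × 0.09 = 0.01809
P(narrowband) = 0.04028 + 0.037765 + 0.00342 + 0.00535 + 0.03294 + 0.01809 = 0.137845 → 0.138.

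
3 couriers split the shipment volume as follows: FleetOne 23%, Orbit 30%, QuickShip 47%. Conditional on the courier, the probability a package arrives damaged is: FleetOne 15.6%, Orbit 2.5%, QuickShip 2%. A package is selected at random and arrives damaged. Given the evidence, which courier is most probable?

FleetOne

Prior × likelihood for each hypothesis:
  FleetOne: 0.23 × 0.156 = 0.03588
  Orbit: 0.3 × 0.025 = 0.0075
  QuickShip: 0.47 × 0.02 = 0.0094
Total = 0.05278.
Largest term belongs to FleetOne, so FleetOne is most probable.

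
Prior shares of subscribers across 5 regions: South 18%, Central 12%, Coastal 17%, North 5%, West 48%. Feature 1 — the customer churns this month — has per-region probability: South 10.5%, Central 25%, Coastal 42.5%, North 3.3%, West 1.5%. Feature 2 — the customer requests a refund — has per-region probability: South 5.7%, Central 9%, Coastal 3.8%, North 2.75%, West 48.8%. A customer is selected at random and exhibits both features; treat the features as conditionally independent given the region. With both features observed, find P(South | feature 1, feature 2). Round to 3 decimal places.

By Bayes' rule, posterior ∝ prior × likelihood:
  South: 0.18 × 0.105 × 0.057 = 0.0010773
  Central: 0.12 × 0.25 × 0.09 = 0.0027
  Coastal: 0.17 × 0.425 × 0.038 = 0.0027455
  North: 0.05 × 0.033 × 0.0275 = 0.000045375
  West: 0.48 × 0.015 × 0.488 = 0.0035136
Total = 0.010081775.
P(South | evidence) = 0.0010773 / 0.010081775 ≈ 0.107.

0.107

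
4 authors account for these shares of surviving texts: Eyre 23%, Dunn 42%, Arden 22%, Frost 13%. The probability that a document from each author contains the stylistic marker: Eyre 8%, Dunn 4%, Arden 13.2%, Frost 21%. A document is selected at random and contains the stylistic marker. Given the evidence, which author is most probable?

Compute prior × likelihood for every hypothesis:
  Eyre: 0.23 × 0.08 = 0.0184
  Dunn: 0.42 × 0.04 = 0.0168
  Arden: 0.22 × 0.132 = 0.02904
  Frost: 0.13 × 0.21 = 0.0273
Normalizing constant = 0.09154.
Largest term belongs to Arden, so Arden is most probable.

Arden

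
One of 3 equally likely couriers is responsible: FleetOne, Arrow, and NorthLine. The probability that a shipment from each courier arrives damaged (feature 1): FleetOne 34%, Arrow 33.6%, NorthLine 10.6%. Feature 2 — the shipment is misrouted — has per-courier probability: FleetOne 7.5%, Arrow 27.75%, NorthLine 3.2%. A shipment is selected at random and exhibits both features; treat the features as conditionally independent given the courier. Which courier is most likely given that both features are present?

With a uniform prior (1/3 each), posterior ∝ likelihood:
  FleetOne: 0.34 × 0.075 = 0.0255
  Arrow: 0.336 × 0.2775 = 0.09324
  NorthLine: 0.106 × 0.032 = 0.003392
Sum = 0.122132.
Largest term belongs to Arrow, so Arrow is most probable.

Arrow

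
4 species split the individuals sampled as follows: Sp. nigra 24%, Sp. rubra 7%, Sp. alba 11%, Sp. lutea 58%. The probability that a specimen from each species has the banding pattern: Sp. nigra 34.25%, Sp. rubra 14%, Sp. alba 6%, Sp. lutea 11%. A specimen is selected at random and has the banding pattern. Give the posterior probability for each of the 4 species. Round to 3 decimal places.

Sp. nigra 0.506, Sp. rubra 0.060, Sp. alba 0.041, Sp. lutea 0.393

Prior × likelihood for each hypothesis:
  Sp. nigra: 0.24 × 0.3425 = 0.0822
  Sp. rubra: 0.07 × 0.14 = 0.0098
  Sp. alba: 0.11 × 0.06 = 0.0066
  Sp. lutea: 0.58 × 0.11 = 0.0638
Sum = 0.1624.
P(Sp. nigra | banded) = 0.0822/0.1624 ≈ 0.506
P(Sp. rubra | banded) = 0.0098/0.1624 ≈ 0.060
P(Sp. alba | banded) = 0.0066/0.1624 ≈ 0.041
P(Sp. lutea | banded) = 0.0638/0.1624 ≈ 0.393
(Check: 0.506+0.060+0.041+0.393 = 1.000.)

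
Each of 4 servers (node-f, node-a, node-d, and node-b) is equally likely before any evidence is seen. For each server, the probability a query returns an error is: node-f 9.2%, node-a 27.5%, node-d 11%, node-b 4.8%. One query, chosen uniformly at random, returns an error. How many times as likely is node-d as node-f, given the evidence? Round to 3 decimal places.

1.196

Since the prior is uniform, the posterior is proportional to the likelihood:
  node-f: 0.092
  node-a: 0.275
  node-d: 0.11
  node-b: 0.048
Sum = 0.525.
The ratio is 0.11 / 0.092 (the normalizer cancels) = 1.196.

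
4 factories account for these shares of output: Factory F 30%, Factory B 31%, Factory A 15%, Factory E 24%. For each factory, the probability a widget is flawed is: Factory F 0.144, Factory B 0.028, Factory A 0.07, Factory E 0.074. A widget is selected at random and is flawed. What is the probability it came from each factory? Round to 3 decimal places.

Factory F 0.539, Factory B 0.108, Factory A 0.131, Factory E 0.222

Unnormalized posteriors (prior × likelihood):
  Factory F: 0.3 × 0.144 = 0.0432
  Factory B: 0.31 × 0.028 = 0.00868
  Factory A: 0.15 × 0.07 = 0.0105
  Factory E: 0.24 × 0.074 = 0.01776
Total = 0.08014.
P(Factory F | flawed) = 0.0432/0.08014 ≈ 0.539
P(Factory B | flawed) = 0.00868/0.08014 ≈ 0.108
P(Factory A | flawed) = 0.0105/0.08014 ≈ 0.131
P(Factory E | flawed) = 0.01776/0.08014 ≈ 0.222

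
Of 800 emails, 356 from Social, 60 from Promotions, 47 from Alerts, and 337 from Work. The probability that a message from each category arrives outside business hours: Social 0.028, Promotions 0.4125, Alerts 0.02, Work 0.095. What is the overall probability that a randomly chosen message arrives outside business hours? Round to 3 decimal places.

0.085

By Bayes' rule, posterior ∝ prior × likelihood:
  Social: 0.445 × 0.028 = 0.01246
  Promotions: 0.075 × 0.4125 = 0.0309375
  Alerts: 0.05875 × 0.02 = 0.001175
  Work: 0.42125 × 0.095 = 0.04001875
P(off-hours) = 0.01246 + 0.0309375 + 0.001175 + 0.04001875 = 0.08459125 → 0.085.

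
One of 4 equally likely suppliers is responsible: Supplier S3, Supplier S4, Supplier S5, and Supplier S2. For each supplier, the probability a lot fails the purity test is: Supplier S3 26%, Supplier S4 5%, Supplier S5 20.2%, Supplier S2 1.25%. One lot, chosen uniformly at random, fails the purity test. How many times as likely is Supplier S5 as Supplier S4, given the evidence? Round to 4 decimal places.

Since the prior is uniform, the posterior is proportional to the likelihood:
  Supplier S3: 0.26
  Supplier S4: 0.05
  Supplier S5: 0.202
  Supplier S2: 0.0125
Normalizing constant = 0.5245.
The ratio is 0.202 / 0.05 (the normalizer cancels) = 4.0400.

4.0400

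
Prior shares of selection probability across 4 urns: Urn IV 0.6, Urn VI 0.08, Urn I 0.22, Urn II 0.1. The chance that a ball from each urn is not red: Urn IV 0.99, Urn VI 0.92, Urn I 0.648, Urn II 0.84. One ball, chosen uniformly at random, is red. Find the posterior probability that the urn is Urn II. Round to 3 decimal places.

0.151

Taking complements, P(red | each) = Urn IV 0.01, Urn VI 0.08, Urn I 0.352, Urn II 0.16.
Compute prior × likelihood for every hypothesis:
  Urn IV: 0.6 × 0.01 = 0.006
  Urn VI: 0.08 × 0.08 = 0.0064
  Urn I: 0.22 × 0.352 = 0.07744
  Urn II: 0.1 × 0.16 = 0.016
Normalizing constant = 0.10584.
P(Urn II | evidence) = 0.016 / 0.10584 ≈ 0.151.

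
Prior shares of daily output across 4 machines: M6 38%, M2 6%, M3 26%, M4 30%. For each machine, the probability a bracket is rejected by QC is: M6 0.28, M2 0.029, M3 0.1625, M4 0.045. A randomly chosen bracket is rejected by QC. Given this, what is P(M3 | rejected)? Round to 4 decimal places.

0.2578

Prior × likelihood for each hypothesis:
  M6: 0.38 × 0.28 = 0.1064
  M2: 0.06 × 0.029 = 0.00174
  M3: 0.26 × 0.1625 = 0.04225
  M4: 0.3 × 0.045 = 0.0135
Total = 0.16389.
P(M3 | evidence) = 0.04225 / 0.16389 ≈ 0.2578.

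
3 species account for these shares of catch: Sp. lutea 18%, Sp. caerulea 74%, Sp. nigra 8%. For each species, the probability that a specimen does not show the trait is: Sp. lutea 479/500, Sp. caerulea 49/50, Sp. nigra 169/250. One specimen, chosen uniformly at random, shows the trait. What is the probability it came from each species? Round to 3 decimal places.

Taking complements, P(trait | each) = Sp. lutea 0.042, Sp. caerulea 0.02, Sp. nigra 0.324.
Unnormalized posteriors (prior × likelihood):
  Sp. lutea: 0.18 × 0.042 = 0.00756
  Sp. caerulea: 0.74 × 0.02 = 0.0148
  Sp. nigra: 0.08 × 0.324 = 0.02592
Total = 0.04828.
P(Sp. lutea | trait) = 0.00756/0.04828 ≈ 0.157
P(Sp. caerulea | trait) = 0.0148/0.04828 ≈ 0.307
P(Sp. nigra | trait) = 0.02592/0.04828 ≈ 0.537

Sp. lutea 0.157, Sp. caerulea 0.307, Sp. nigra 0.537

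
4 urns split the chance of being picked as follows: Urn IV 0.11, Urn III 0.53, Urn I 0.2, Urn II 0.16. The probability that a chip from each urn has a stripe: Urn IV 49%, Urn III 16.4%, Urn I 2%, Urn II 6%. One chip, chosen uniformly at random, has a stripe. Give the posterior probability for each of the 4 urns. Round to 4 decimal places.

Urn IV 0.3490, Urn III 0.5629, Urn I 0.0259, Urn II 0.0622

By Bayes' rule, posterior ∝ prior × likelihood:
  Urn IV: 0.11 × 0.49 = 0.0539
  Urn III: 0.53 × 0.164 = 0.08692
  Urn I: 0.2 × 0.02 = 0.004
  Urn II: 0.16 × 0.06 = 0.0096
Normalizing constant = 0.15442.
P(Urn IV | striped) = 0.0539/0.15442 ≈ 0.3490
P(Urn III | striped) = 0.08692/0.15442 ≈ 0.5629
P(Urn I | striped) = 0.004/0.15442 ≈ 0.0259
P(Urn II | striped) = 0.0096/0.15442 ≈ 0.0622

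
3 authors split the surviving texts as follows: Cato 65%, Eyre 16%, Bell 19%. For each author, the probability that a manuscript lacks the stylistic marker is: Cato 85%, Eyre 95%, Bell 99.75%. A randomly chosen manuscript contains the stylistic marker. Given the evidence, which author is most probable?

Taking complements, P(marker | each) = Cato 0.15, Eyre 0.05, Bell 0.0025.
Compute prior × likelihood for every hypothesis:
  Cato: 0.65 × 0.15 = 0.0975
  Eyre: 0.16 × 0.05 = 0.008
  Bell: 0.19 × 0.0025 = 0.000475
Normalizing constant = 0.105975.
Largest term belongs to Cato, so Cato is most probable.

Cato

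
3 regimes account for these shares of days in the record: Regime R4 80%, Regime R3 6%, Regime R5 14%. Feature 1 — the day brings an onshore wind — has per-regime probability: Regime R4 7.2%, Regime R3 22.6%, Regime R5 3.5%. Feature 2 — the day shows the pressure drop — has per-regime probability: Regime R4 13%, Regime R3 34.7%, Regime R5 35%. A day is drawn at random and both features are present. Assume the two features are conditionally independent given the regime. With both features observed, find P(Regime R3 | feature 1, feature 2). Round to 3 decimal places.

Unnormalized posteriors (prior × likelihood):
  Regime R4: 0.8 × 0.072 × 0.13 = 0.007488
  Regime R3: 0.06 × 0.226 × 0.347 = 0.00470532
  Regime R5: 0.14 × 0.035 × 0.35 = 0.001715
Sum = 0.01390832.
P(Regime R3 | evidence) = 0.00470532 / 0.01390832 ≈ 0.338.

0.338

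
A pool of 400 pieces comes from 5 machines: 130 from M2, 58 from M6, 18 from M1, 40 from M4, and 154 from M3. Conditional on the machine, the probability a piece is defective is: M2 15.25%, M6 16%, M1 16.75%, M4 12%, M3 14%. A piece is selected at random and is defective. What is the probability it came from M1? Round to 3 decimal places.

Unnormalized posteriors (prior × likelihood):
  M2: 0.325 × 0.1525 = 0.0495625
  M6: 0.145 × 0.16 = 0.0232
  M1: 0.045 × 0.1675 = 0.0075375
  M4: 0.1 × 0.12 = 0.012
  M3: 0.385 × 0.14 = 0.0539
Total = 0.1462.
P(M1 | evidence) = 0.0075375 / 0.1462 ≈ 0.052.

0.052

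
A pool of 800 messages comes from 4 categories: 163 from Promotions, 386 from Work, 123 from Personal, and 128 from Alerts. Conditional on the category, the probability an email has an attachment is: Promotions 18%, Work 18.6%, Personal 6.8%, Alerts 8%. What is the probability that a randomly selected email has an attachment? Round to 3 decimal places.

0.150

By Bayes' rule, posterior ∝ prior × likelihood:
  Promotions: 0.20375 × 0.18 = 0.036675
  Work: 0.4825 × 0.186 = 0.089745
  Personal: 0.15375 × 0.068 = 0.010455
  Alerts: 0.16 × 0.08 = 0.0128
P(attachment) = 0.036675 + 0.089745 + 0.010455 + 0.0128 = 0.149675 → 0.150.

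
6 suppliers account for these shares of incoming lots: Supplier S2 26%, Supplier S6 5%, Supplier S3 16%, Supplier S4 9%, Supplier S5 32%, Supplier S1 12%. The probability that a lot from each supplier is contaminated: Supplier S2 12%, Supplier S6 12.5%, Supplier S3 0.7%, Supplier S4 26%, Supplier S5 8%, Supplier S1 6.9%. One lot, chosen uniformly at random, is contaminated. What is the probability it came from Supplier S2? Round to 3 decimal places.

Prior × likelihood for each hypothesis:
  Supplier S2: 0.26 × 0.12 = 0.0312
  Supplier S6: 0.05 × 0.125 = 0.00625
  Supplier S3: 0.16 × 0.007 = 0.00112
  Supplier S4: 0.09 × 0.26 = 0.0234
  Supplier S5: 0.32 × 0.08 = 0.0256
  Supplier S1: 0.12 × 0.069 = 0.00828
Total = 0.09585.
P(Supplier S2 | evidence) = 0.0312 / 0.09585 ≈ 0.326.

0.326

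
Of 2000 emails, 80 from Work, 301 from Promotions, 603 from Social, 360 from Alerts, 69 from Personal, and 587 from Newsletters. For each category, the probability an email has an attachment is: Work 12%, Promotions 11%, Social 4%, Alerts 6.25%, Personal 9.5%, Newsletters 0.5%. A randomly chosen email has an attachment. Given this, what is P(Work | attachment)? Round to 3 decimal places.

0.097

Prior × likelihood for each hypothesis:
  Work: 0.04 × 0.12 = 0.0048
  Promotions: 0.1505 × 0.11 = 0.016555
  Social: 0.3015 × 0.04 = 0.01206
  Alerts: 0.18 × 0.0625 = 0.01125
  Personal: 0.0345 × 0.095 = 0.0032775
  Newsletters: 0.2935 × 0.005 = 0.0014675
Normalizing constant = 0.04941.
P(Work | evidence) = 0.0048 / 0.04941 ≈ 0.097.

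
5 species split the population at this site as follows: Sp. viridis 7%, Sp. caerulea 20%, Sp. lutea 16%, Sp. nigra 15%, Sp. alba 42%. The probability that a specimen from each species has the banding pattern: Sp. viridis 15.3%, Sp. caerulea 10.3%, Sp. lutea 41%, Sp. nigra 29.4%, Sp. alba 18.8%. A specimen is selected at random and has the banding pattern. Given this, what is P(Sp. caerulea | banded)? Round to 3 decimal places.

By Bayes' rule, posterior ∝ prior × likelihood:
  Sp. viridis: 0.07 × 0.153 = 0.01071
  Sp. caerulea: 0.2 × 0.103 = 0.0206
  Sp. lutea: 0.16 × 0.41 = 0.0656
  Sp. nigra: 0.15 × 0.294 = 0.0441
  Sp. alba: 0.42 × 0.188 = 0.07896
Sum = 0.21997.
P(Sp. caerulea | evidence) = 0.0206 / 0.21997 ≈ 0.094.

0.094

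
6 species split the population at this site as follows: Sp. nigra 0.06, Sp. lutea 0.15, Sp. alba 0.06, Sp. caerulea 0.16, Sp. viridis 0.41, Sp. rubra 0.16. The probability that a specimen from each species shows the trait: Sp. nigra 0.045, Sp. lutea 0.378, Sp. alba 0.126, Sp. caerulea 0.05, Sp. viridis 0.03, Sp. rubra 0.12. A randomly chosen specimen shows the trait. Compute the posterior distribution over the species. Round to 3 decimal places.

By Bayes' rule, posterior ∝ prior × likelihood:
  Sp. nigra: 0.06 × 0.045 = 0.0027
  Sp. lutea: 0.15 × 0.378 = 0.0567
  Sp. alba: 0.06 × 0.126 = 0.00756
  Sp. caerulea: 0.16 × 0.05 = 0.008
  Sp. viridis: 0.41 × 0.03 = 0.0123
  Sp. rubra: 0.16 × 0.12 = 0.0192
Sum = 0.10646.
P(Sp. nigra | trait) = 0.0027/0.10646 ≈ 0.025
P(Sp. lutea | trait) = 0.0567/0.10646 ≈ 0.533
P(Sp. alba | trait) = 0.00756/0.10646 ≈ 0.071
P(Sp. caerulea | trait) = 0.008/0.10646 ≈ 0.075
P(Sp. viridis | trait) = 0.0123/0.10646 ≈ 0.116
P(Sp. rubra | trait) = 0.0192/0.10646 ≈ 0.180
(Check: 0.025+0.533+0.071+0.075+0.116+0.180 = 1.000.)

Sp. nigra 0.025, Sp. lutea 0.533, Sp. alba 0.071, Sp. caerulea 0.075, Sp. viridis 0.116, Sp. rubra 0.180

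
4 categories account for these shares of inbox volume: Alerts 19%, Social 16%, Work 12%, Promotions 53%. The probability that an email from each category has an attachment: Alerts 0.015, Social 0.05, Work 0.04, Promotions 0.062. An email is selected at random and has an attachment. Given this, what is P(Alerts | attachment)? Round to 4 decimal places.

0.0588

Prior × likelihood for each hypothesis:
  Alerts: 0.19 × 0.015 = 0.00285
  Social: 0.16 × 0.05 = 0.008
  Work: 0.12 × 0.04 = 0.0048
  Promotions: 0.53 × 0.062 = 0.03286
Normalizing constant = 0.04851.
P(Alerts | evidence) = 0.00285 / 0.04851 ≈ 0.0588.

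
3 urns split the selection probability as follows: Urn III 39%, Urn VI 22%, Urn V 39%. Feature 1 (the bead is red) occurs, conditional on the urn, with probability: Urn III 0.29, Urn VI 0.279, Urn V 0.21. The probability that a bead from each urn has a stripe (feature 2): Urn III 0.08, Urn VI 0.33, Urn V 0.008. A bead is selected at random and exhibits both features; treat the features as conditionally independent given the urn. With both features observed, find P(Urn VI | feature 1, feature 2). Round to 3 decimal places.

0.676

By Bayes' rule, posterior ∝ prior × likelihood:
  Urn III: 0.39 × 0.29 × 0.08 = 0.009048
  Urn VI: 0.22 × 0.279 × 0.33 = 0.0202554
  Urn V: 0.39 × 0.21 × 0.008 = 0.0006552
Total = 0.0299586.
P(Urn VI | evidence) = 0.0202554 / 0.0299586 ≈ 0.676.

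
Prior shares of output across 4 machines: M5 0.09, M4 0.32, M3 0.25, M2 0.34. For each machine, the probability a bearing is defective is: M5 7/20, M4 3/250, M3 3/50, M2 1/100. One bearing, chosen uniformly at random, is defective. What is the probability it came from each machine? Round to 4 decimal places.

M5 0.5862, M4 0.0715, M3 0.2791, M2 0.0633

By Bayes' rule, posterior ∝ prior × likelihood:
  M5: 0.09 × 0.35 = 0.0315
  M4: 0.32 × 0.012 = 0.00384
  M3: 0.25 × 0.06 = 0.015
  M2: 0.34 × 0.01 = 0.0034
Sum = 0.05374.
P(M5 | defective) = 0.0315/0.05374 ≈ 0.5862
P(M4 | defective) = 0.00384/0.05374 ≈ 0.0715
P(M3 | defective) = 0.015/0.05374 ≈ 0.2791
P(M2 | defective) = 0.0034/0.05374 ≈ 0.0633
(Check: 0.5862+0.0715+0.2791+0.0633 = 1.0001.)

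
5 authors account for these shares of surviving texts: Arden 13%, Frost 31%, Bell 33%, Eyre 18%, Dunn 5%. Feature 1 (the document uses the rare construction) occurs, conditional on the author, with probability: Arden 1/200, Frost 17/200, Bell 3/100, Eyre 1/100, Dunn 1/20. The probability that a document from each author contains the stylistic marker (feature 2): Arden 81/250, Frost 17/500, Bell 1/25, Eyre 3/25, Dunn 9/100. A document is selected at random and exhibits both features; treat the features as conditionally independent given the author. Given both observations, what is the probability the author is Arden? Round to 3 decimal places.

0.108

Unnormalized posteriors (prior × likelihood):
  Arden: 0.13 × 0.005 × 0.324 = 0.0002106
  Frost: 0.31 × 0.085 × 0.034 = 0.0008959
  Bell: 0.33 × 0.03 × 0.04 = 0.000396
  Eyre: 0.18 × 0.01 × 0.12 = 0.000216
  Dunn: 0.05 × 0.05 × 0.09 = 0.000225
Sum = 0.0019435.
P(Arden | evidence) = 0.0002106 / 0.0019435 ≈ 0.108.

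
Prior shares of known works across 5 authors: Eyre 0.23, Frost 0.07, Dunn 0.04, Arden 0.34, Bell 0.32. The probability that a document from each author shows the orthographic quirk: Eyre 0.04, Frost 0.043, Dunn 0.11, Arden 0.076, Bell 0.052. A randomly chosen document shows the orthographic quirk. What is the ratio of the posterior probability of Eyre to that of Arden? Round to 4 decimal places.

0.3560

By Bayes' rule, posterior ∝ prior × likelihood:
  Eyre: 0.23 × 0.04 = 0.0092
  Frost: 0.07 × 0.043 = 0.00301
  Dunn: 0.04 × 0.11 = 0.0044
  Arden: 0.34 × 0.076 = 0.02584
  Bell: 0.32 × 0.052 = 0.01664
Total = 0.05909.
The ratio is 0.0092 / 0.02584 (the normalizer cancels) = 0.3560.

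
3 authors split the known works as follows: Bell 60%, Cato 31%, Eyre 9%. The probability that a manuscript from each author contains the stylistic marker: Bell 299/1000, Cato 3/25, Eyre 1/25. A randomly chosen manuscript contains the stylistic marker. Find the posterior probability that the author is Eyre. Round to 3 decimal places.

Unnormalized posteriors (prior × likelihood):
  Bell: 0.6 × 0.299 = 0.1794
  Cato: 0.31 × 0.12 = 0.0372
  Eyre: 0.09 × 0.04 = 0.0036
Normalizing constant = 0.2202.
P(Eyre | evidence) = 0.0036 / 0.2202 ≈ 0.016.

0.016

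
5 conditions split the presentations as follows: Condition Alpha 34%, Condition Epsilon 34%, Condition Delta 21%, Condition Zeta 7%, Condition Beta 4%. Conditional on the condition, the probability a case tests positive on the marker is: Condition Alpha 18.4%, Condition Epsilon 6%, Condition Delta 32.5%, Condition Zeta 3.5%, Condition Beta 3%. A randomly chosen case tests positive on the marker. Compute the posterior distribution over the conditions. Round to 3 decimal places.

Condition Alpha 0.404, Condition Epsilon 0.132, Condition Delta 0.441, Condition Zeta 0.016, Condition Beta 0.008

Prior × likelihood for each hypothesis:
  Condition Alpha: 0.34 × 0.184 = 0.06256
  Condition Epsilon: 0.34 × 0.06 = 0.0204
  Condition Delta: 0.21 × 0.325 = 0.06825
  Condition Zeta: 0.07 × 0.035 = 0.00245
  Condition Beta: 0.04 × 0.03 = 0.0012
Normalizing constant = 0.15486.
P(Condition Alpha | marker-positive) = 0.06256/0.15486 ≈ 0.404
P(Condition Epsilon | marker-positive) = 0.0204/0.15486 ≈ 0.132
P(Condition Delta | marker-positive) = 0.06825/0.15486 ≈ 0.441
P(Condition Zeta | marker-positive) = 0.00245/0.15486 ≈ 0.016
P(Condition Beta | marker-positive) = 0.0012/0.15486 ≈ 0.008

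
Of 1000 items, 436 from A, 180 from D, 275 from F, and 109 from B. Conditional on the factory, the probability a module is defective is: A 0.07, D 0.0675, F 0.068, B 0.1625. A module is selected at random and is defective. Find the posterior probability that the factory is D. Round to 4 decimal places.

0.1536

By Bayes' rule, posterior ∝ prior × likelihood:
  A: 0.436 × 0.07 = 0.03052
  D: 0.18 × 0.0675 = 0.01215
  F: 0.275 × 0.068 = 0.0187
  B: 0.109 × 0.1625 = 0.0177125
Total = 0.0790825.
P(D | evidence) = 0.01215 / 0.0790825 ≈ 0.1536.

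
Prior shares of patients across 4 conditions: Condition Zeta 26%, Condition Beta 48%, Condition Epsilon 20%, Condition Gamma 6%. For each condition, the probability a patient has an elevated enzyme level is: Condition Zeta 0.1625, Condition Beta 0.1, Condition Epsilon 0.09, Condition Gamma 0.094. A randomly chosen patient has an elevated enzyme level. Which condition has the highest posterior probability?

Prior × likelihood for each hypothesis:
  Condition Zeta: 0.26 × 0.1625 = 0.04225
  Condition Beta: 0.48 × 0.1 = 0.048
  Condition Epsilon: 0.2 × 0.09 = 0.018
  Condition Gamma: 0.06 × 0.094 = 0.00564
Sum = 0.11389.
Largest term belongs to Condition Beta, so Condition Beta is most probable.

Condition Beta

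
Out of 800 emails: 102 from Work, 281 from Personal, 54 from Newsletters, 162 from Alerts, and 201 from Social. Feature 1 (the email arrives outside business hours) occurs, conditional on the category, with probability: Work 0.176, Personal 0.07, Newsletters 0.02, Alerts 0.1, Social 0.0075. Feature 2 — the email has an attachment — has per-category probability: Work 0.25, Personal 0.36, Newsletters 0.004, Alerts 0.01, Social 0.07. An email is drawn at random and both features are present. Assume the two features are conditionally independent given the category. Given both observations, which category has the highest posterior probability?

Personal

Prior × likelihood for each hypothesis:
  Work: 0.1275 × 0.176 × 0.25 = 0.00561
  Personal: 0.35125 × 0.07 × 0.36 = 0.0088515
  Newsletters: 0.0675 × 0.02 × 0.004 = 0.0000054
  Alerts: 0.2025 × 0.1 × 0.01 = 0.0002025
  Social: 0.25125 × 0.0075 × 0.07 = 0.00013190625
Sum = 0.01480130625.
Largest term belongs to Personal, so Personal is most probable.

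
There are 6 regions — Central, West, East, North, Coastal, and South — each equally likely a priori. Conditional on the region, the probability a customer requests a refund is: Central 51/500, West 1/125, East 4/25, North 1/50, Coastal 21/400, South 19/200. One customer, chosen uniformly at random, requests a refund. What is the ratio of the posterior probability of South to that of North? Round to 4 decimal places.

4.7500

Since the prior is uniform, the posterior is proportional to the likelihood:
  Central: 0.102
  West: 0.008
  East: 0.16
  North: 0.02
  Coastal: 0.0525
  South: 0.095
Normalizing constant = 0.4375.
The ratio is 0.095 / 0.02 (the normalizer cancels) = 4.7500.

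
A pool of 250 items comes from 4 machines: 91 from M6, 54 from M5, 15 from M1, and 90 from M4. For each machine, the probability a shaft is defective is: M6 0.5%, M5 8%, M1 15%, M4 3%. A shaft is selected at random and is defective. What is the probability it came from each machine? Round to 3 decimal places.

M6 0.047, M5 0.444, M1 0.231, M4 0.278

Prior × likelihood for each hypothesis:
  M6: 0.364 × 0.005 = 0.00182
  M5: 0.216 × 0.08 = 0.01728
  M1: 0.06 × 0.15 = 0.009
  M4: 0.36 × 0.03 = 0.0108
Normalizing constant = 0.0389.
P(M6 | defective) = 0.00182/0.0389 ≈ 0.047
P(M5 | defective) = 0.01728/0.0389 ≈ 0.444
P(M1 | defective) = 0.009/0.0389 ≈ 0.231
P(M4 | defective) = 0.0108/0.0389 ≈ 0.278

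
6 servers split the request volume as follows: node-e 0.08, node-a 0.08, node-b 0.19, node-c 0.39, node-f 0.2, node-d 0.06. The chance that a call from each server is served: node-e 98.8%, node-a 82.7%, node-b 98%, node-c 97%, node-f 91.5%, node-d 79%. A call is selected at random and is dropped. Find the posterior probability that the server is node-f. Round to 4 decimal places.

Taking complements, P(dropped | each) = node-e 0.012, node-a 0.173, node-b 0.02, node-c 0.03, node-f 0.085, node-d 0.21.
Compute prior × likelihood for every hypothesis:
  node-e: 0.08 × 0.012 = 0.00096
  node-a: 0.08 × 0.173 = 0.01384
  node-b: 0.19 × 0.02 = 0.0038
  node-c: 0.39 × 0.03 = 0.0117
  node-f: 0.2 × 0.085 = 0.017
  node-d: 0.06 × 0.21 = 0.0126
Sum = 0.0599.
P(node-f | evidence) = 0.017 / 0.0599 ≈ 0.2838.

0.2838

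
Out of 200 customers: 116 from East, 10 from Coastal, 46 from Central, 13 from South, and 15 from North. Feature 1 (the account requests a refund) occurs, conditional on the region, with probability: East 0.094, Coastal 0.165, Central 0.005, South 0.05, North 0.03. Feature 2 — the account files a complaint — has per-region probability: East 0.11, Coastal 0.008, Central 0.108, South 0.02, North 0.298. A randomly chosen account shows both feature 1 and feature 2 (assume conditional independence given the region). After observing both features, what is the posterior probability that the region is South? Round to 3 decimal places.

0.009

Prior × likelihood for each hypothesis:
  East: 0.58 × 0.094 × 0.11 = 0.0059972
  Coastal: 0.05 × 0.165 × 0.008 = 0.000066
  Central: 0.23 × 0.005 × 0.108 = 0.0001242
  South: 0.065 × 0.05 × 0.02 = 0.000065
  North: 0.075 × 0.03 × 0.298 = 0.0006705
Normalizing constant = 0.0069229.
P(South | evidence) = 0.000065 / 0.0069229 ≈ 0.009.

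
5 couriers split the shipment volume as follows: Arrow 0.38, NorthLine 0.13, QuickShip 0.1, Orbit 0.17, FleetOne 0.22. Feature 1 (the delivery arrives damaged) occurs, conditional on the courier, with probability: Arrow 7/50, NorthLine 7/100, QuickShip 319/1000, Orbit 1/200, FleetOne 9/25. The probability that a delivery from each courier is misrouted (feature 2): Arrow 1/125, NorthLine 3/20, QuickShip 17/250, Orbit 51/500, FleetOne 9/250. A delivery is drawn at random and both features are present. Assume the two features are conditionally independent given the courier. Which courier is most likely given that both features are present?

Compute prior × likelihood for every hypothesis:
  Arrow: 0.38 × 0.14 × 0.008 = 0.0004256
  NorthLine: 0.13 × 0.07 × 0.15 = 0.001365
  QuickShip: 0.1 × 0.319 × 0.068 = 0.0021692
  Orbit: 0.17 × 0.005 × 0.102 = 0.0000867
  FleetOne: 0.22 × 0.36 × 0.036 = 0.0028512
Sum = 0.0068977.
Largest term belongs to FleetOne, so FleetOne is most probable.

FleetOne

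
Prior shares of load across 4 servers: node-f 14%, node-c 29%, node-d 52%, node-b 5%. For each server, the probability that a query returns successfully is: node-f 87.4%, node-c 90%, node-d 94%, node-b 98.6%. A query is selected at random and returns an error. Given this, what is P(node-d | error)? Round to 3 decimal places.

Taking complements, P(error | each) = node-f 0.126, node-c 0.1, node-d 0.06, node-b 0.014.
Prior × likelihood for each hypothesis:
  node-f: 0.14 × 0.126 = 0.01764
  node-c: 0.29 × 0.1 = 0.029
  node-d: 0.52 × 0.06 = 0.0312
  node-b: 0.05 × 0.014 = 0.0007
Total = 0.07854.
P(node-d | evidence) = 0.0312 / 0.07854 ≈ 0.397.

0.397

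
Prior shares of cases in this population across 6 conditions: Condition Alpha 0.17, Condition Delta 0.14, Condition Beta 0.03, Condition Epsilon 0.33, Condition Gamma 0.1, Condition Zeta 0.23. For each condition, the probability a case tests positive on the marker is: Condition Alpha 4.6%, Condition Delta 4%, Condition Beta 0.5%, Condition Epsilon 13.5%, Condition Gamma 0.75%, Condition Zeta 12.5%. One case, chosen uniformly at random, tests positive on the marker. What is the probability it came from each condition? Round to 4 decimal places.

Condition Alpha 0.0892, Condition Delta 0.0639, Condition Beta 0.0017, Condition Epsilon 0.5084, Condition Gamma 0.0086, Condition Zeta 0.3281

Unnormalized posteriors (prior × likelihood):
  Condition Alpha: 0.17 × 0.046 = 0.00782
  Condition Delta: 0.14 × 0.04 = 0.0056
  Condition Beta: 0.03 × 0.005 = 0.00015
  Condition Epsilon: 0.33 × 0.135 = 0.04455
  Condition Gamma: 0.1 × 0.0075 = 0.00075
  Condition Zeta: 0.23 × 0.125 = 0.02875
Total = 0.08762.
P(Condition Alpha | marker-positive) = 0.00782/0.08762 ≈ 0.0892
P(Condition Delta | marker-positive) = 0.0056/0.08762 ≈ 0.0639
P(Condition Beta | marker-positive) = 0.00015/0.08762 ≈ 0.0017
P(Condition Epsilon | marker-positive) = 0.04455/0.08762 ≈ 0.5084
P(Condition Gamma | marker-positive) = 0.00075/0.08762 ≈ 0.0086
P(Condition Zeta | marker-positive) = 0.02875/0.08762 ≈ 0.3281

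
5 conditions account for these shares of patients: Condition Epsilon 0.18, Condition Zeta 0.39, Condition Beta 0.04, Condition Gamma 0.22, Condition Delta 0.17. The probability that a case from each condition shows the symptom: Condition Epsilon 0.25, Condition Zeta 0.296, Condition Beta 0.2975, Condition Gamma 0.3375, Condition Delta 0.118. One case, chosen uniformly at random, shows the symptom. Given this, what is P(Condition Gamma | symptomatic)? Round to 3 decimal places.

Unnormalized posteriors (prior × likelihood):
  Condition Epsilon: 0.18 × 0.25 = 0.045
  Condition Zeta: 0.39 × 0.296 = 0.11544
  Condition Beta: 0.04 × 0.2975 = 0.0119
  Condition Gamma: 0.22 × 0.3375 = 0.07425
  Condition Delta: 0.17 × 0.118 = 0.02006
Sum = 0.26665.
P(Condition Gamma | evidence) = 0.07425 / 0.26665 ≈ 0.278.

0.278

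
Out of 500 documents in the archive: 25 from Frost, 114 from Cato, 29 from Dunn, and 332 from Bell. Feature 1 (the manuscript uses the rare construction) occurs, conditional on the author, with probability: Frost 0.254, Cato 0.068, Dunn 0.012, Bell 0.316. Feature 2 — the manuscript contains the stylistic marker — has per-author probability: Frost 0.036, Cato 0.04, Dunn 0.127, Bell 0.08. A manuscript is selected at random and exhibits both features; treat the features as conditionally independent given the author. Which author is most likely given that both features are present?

Bell

Unnormalized posteriors (prior × likelihood):
  Frost: 0.05 × 0.254 × 0.036 = 0.0004572
  Cato: 0.228 × 0.068 × 0.04 = 0.00062016
  Dunn: 0.058 × 0.012 × 0.127 = 0.000088392
  Bell: 0.664 × 0.316 × 0.08 = 0.01678592
Normalizing constant = 0.017951672.
Largest term belongs to Bell, so Bell is most probable.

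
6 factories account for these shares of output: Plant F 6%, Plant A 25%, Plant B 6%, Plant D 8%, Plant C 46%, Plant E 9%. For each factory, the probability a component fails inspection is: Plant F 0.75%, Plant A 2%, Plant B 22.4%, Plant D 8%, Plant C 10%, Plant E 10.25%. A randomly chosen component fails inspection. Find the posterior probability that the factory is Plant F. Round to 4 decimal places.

Unnormalized posteriors (prior × likelihood):
  Plant F: 0.06 × 0.0075 = 0.00045
  Plant A: 0.25 × 0.02 = 0.005
  Plant B: 0.06 × 0.224 = 0.01344
  Plant D: 0.08 × 0.08 = 0.0064
  Plant C: 0.46 × 0.1 = 0.046
  Plant E: 0.09 × 0.1025 = 0.009225
Normalizing constant = 0.080515.
P(Plant F | evidence) = 0.00045 / 0.080515 ≈ 0.0056.

0.0056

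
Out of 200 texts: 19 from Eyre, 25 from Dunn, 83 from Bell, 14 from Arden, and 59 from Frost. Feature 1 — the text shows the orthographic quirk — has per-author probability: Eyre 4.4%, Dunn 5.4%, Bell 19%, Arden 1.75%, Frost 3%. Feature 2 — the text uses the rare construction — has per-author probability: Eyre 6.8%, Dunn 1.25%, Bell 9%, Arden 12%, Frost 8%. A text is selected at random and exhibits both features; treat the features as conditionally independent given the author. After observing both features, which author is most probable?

Bell

Compute prior × likelihood for every hypothesis:
  Eyre: 0.095 × 0.044 × 0.068 = 0.00028424
  Dunn: 0.125 × 0.054 × 0.0125 = 0.000084375
  Bell: 0.415 × 0.19 × 0.09 = 0.0070965
  Arden: 0.07 × 0.0175 × 0.12 = 0.000147
  Frost: 0.295 × 0.03 × 0.08 = 0.000708
Total = 0.008320115.
Largest term belongs to Bell, so Bell is most probable.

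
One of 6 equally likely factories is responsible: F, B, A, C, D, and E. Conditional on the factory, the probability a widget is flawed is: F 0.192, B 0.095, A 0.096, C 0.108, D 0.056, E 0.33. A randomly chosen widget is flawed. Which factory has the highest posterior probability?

E

Since the prior is uniform, the posterior is proportional to the likelihood:
  F: 0.192
  B: 0.095
  A: 0.096
  C: 0.108
  D: 0.056
  E: 0.33
Sum = 0.877.
Largest term belongs to E, so E is most probable.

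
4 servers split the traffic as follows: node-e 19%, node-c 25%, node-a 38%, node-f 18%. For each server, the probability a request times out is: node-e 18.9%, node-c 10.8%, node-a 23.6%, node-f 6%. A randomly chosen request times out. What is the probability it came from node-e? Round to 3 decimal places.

Compute prior × likelihood for every hypothesis:
  node-e: 0.19 × 0.189 = 0.03591
  node-c: 0.25 × 0.108 = 0.027
  node-a: 0.38 × 0.236 = 0.08968
  node-f: 0.18 × 0.06 = 0.0108
Normalizing constant = 0.16339.
P(node-e | evidence) = 0.03591 / 0.16339 ≈ 0.220.

0.220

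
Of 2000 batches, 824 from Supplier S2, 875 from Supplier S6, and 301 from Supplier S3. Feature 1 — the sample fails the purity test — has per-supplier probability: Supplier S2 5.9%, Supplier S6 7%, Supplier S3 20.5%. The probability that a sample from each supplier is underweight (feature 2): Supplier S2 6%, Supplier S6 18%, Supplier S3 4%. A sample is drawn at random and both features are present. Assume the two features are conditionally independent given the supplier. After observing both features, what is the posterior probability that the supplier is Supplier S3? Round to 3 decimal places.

Prior × likelihood for each hypothesis:
  Supplier S2: 0.412 × 0.059 × 0.06 = 0.00145848
  Supplier S6: 0.4375 × 0.07 × 0.18 = 0.0055125
  Supplier S3: 0.1505 × 0.205 × 0.04 = 0.0012341
Sum = 0.00820508.
P(Supplier S3 | evidence) = 0.0012341 / 0.00820508 ≈ 0.150.

0.150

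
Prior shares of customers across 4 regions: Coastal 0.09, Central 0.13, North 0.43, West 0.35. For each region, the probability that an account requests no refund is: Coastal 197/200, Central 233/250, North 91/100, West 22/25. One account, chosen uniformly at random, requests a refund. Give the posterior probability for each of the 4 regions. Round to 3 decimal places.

Coastal 0.015, Central 0.097, North 0.426, West 0.462

Taking complements, P(refund | each) = Coastal 0.015, Central 0.068, North 0.09, West 0.12.
Unnormalized posteriors (prior × likelihood):
  Coastal: 0.09 × 0.015 = 0.00135
  Central: 0.13 × 0.068 = 0.00884
  North: 0.43 × 0.09 = 0.0387
  West: 0.35 × 0.12 = 0.042
Normalizing constant = 0.09089.
P(Coastal | refund) = 0.00135/0.09089 ≈ 0.015
P(Central | refund) = 0.00884/0.09089 ≈ 0.097
P(North | refund) = 0.0387/0.09089 ≈ 0.426
P(West | refund) = 0.042/0.09089 ≈ 0.462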